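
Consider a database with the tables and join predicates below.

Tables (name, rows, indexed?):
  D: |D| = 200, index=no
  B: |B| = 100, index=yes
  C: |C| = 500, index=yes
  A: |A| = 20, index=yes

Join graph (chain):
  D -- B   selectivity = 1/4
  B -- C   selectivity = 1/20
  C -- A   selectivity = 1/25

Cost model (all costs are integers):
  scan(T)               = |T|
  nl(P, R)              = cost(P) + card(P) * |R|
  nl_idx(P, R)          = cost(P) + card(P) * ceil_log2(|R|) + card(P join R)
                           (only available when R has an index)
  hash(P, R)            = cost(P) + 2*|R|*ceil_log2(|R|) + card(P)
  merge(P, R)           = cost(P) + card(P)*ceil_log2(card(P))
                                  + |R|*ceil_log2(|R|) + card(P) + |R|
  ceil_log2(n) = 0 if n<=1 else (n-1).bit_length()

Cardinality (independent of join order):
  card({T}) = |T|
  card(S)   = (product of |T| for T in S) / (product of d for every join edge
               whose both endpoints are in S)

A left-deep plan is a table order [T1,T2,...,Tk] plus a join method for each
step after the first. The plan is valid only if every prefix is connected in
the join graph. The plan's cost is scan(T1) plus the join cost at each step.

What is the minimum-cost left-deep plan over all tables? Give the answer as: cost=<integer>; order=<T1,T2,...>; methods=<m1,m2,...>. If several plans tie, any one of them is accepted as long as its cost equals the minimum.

Selinger DP (subsets sized 1..n):
  {D}: scan cost=200, card=200
  {B}: scan cost=100, card=100
  {C}: scan cost=500, card=500
  {A}: scan cost=20, card=20
  {BD}: card=5000; try (B,hash)→1800, (D,merge)→2700, (B,merge)→2800, (D,hash)→3400, (B,nl_idx)→6600, (D,nl)→20100 …(+1); best=1800 via (B,hash)
  {BC}: card=2500; try (B,hash)→2400, (C,nl_idx)→3500, (C,merge)→5900, (B,merge)→6300, (B,nl_idx)→6500, (C,hash)→9200 …(+2); best=2400 via (B,hash)
  {AC}: card=400; try (C,nl_idx)→600, (A,hash)→1200, (A,nl_idx)→3400, (C,merge)→5140, (A,merge)→5620, (C,hash)→9040 …(+2); best=600 via (C,nl_idx)
  {BCD}: card=125000; try (D,hash)→8100, (C,hash)→15800, (D,merge)→36700, (C,merge)→76800, (C,nl_idx)→171800, (D,nl)→502400 …(+1); best=8100 via (D,hash)
  {ABC}: card=2000; try (B,hash)→2400, (A,hash)→5100, (B,merge)→5400, (B,nl_idx)→5400, (A,nl_idx)→16900, (A,merge)→35020 …(+2); best=2400 via (B,hash)
  {ABCD}: card=100000; try (D,hash)→7600, (D,merge)→28200, (A,hash)→133300, (D,nl)→402400, (A,nl_idx)→733100, (A,merge)→2258220 …(+1); best=7600 via (D,hash)

cost=7600; order=A,C,B,D; methods=nl_idx,hash,hash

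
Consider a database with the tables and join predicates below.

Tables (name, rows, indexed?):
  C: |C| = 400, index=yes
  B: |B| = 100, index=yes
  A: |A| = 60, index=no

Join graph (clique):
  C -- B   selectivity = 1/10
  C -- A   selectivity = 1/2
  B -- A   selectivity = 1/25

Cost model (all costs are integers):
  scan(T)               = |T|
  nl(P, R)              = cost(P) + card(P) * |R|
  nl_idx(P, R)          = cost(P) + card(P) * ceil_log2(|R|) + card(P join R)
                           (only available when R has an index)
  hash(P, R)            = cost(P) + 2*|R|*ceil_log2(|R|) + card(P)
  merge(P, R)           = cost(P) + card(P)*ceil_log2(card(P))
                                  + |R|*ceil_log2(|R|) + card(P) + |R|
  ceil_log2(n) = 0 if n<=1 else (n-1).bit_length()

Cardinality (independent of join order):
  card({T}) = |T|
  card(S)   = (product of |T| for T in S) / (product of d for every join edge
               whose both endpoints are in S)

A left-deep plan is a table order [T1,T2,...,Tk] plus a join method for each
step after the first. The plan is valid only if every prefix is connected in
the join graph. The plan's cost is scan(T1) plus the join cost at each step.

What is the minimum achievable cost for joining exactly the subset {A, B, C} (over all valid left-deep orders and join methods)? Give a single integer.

6880

Selinger DP over subsets of {A,B,C}:
  {C}: scan cost=400, card=400
  {B}: scan cost=100, card=100
  {A}: scan cost=60, card=60
  {BC}: card=4000; try (B,hash)→2200, (C,merge)→4900, (C,nl_idx)→5000, (B,merge)→5200, (B,nl_idx)→7200, (C,hash)→7400 …(+2); best=2200 via (B,hash)
  {AC}: card=12000; try (A,hash)→1520, (C,merge)→4480, (A,merge)→4820, (C,hash)→7320, (C,nl_idx)→12600, (C,nl)→24060 …(+1); best=1520 via (A,hash)
  {AB}: card=240; try (B,nl_idx)→720, (A,hash)→920, (B,merge)→1280, (A,merge)→1320, (B,hash)→1520, (B,nl)→6060 …(+1); best=720 via (B,nl_idx)
  {ABC}: card=4800; try (C,merge)→6880, (A,hash)→6920, (C,nl_idx)→7680, (C,hash)→8160, (B,hash)→14920, (A,merge)→54620 …(+5); best=6880 via (C,merge)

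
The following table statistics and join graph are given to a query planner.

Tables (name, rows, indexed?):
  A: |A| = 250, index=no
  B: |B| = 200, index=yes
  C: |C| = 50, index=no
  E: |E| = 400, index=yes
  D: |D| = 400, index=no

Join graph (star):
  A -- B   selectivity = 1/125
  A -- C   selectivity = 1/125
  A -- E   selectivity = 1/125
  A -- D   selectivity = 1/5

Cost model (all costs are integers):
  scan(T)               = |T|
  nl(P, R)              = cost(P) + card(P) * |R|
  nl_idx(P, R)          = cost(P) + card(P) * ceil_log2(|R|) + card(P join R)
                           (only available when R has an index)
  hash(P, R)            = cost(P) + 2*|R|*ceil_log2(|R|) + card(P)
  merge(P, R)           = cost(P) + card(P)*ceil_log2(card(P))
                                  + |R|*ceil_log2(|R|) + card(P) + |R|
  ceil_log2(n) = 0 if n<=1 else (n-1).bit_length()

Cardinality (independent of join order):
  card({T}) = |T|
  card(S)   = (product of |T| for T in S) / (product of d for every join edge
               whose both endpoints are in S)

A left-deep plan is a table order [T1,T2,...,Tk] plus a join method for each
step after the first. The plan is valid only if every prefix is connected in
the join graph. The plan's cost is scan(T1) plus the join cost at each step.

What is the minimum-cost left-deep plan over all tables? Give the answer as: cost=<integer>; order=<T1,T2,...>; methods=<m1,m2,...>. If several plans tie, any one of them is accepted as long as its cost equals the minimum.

cost=11724; order=A,C,B,E,D; methods=hash,nl_idx,nl_idx,hash

Selinger DP (subsets sized 1..n):
  {A}: scan cost=250, card=250
  {B}: scan cost=200, card=200
  {C}: scan cost=50, card=50
  {E}: scan cost=400, card=400
  {D}: scan cost=400, card=400
  {AB}: card=400; try (B,nl_idx)→2650, (B,hash)→3700, (A,merge)→4250, (B,merge)→4300, (A,hash)→4400, (A,nl)→50200 …(+1); best=2650 via (B,nl_idx)
  {AC}: card=100; try (C,hash)→1100, (A,merge)→2650, (C,merge)→2850, (A,hash)→4100, (A,nl)→12550, (C,nl)→12750; best=1100 via (C,hash)
  {AE}: card=800; try (E,nl_idx)→3300, (A,hash)→4800, (E,merge)→6500, (A,merge)→6650, (E,hash)→7700, (E,nl)→100250 …(+1); best=3300 via (E,nl_idx)
  {AD}: card=20000; try (A,hash)→4800, (D,merge)→6500, (A,merge)→6650, (D,hash)→7700, (D,nl)→100250, (A,nl)→100400; best=4800 via (A,hash)
  {ABC}: card=160; try (B,nl_idx)→2060, (C,hash)→3650, (B,merge)→3700, (B,hash)→4400, (C,merge)→7000, (B,nl)→21100 …(+1); best=2060 via (B,nl_idx)
  {ABE}: card=1280; try (B,hash)→7300, (E,nl_idx)→7530, (E,hash)→10250, (E,merge)→10650, (B,nl_idx)→10980, (B,merge)→13900 …(+2); best=7300 via (B,hash)
  {ABD}: card=32000; try (D,hash)→10250, (D,merge)→10650, (B,hash)→28000, (D,nl)→162650, (B,nl_idx)→196800, (B,merge)→326600 …(+1); best=10250 via (D,hash)
  {ACE}: card=320; try (E,nl_idx)→2320, (C,hash)→4700, (E,merge)→5900, (E,hash)→8400, (C,merge)→12450, (E,nl)→41100 …(+1); best=2320 via (E,nl_idx)
  {ACD}: card=8000; try (D,merge)→5900, (D,hash)→8400, (C,hash)→25400, (D,nl)→41100, (C,merge)→325150, (C,nl)→1004800; best=5900 via (D,merge)
  {ADE}: card=64000; try (D,hash)→11300, (D,merge)→16100, (E,hash)→32000, (E,nl_idx)→248800, (D,nl)→323300, (E,merge)→328800 …(+1); best=11300 via (D,hash)
  {ABCE}: card=512; try (E,nl_idx)→4012, (B,nl_idx)→5392, (B,hash)→5840, (B,merge)→7320, (E,merge)→7500, (C,hash)→9180 …(+5); best=4012 via (E,nl_idx)
  {ABCD}: card=12800; try (D,merge)→7500, (D,hash)→9420, (B,hash)→17100, (C,hash)→42850, (D,nl)→66060, (B,nl_idx)→82700 …(+4); best=7500 via (D,merge)
  {ABDE}: card=102400; try (D,hash)→15780, (D,merge)→26660, (E,hash)→49450, (B,hash)→78500, (E,nl_idx)→400650, (D,nl)→519300 …(+5); best=15780 via (D,hash)
  {ACDE}: card=25600; try (D,merge)→9520, (D,hash)→9840, (E,hash)→21100, (C,hash)→75900, (E,nl_idx)→103500, (E,merge)→121900 …(+4); best=9520 via (D,merge)
  {ABCDE}: card=40960; try (D,hash)→11724, (D,merge)→13132, (E,hash)→27500, (B,hash)→38320, (C,hash)→118780, (E,nl_idx)→163660 …(+8); best=11724 via (D,hash)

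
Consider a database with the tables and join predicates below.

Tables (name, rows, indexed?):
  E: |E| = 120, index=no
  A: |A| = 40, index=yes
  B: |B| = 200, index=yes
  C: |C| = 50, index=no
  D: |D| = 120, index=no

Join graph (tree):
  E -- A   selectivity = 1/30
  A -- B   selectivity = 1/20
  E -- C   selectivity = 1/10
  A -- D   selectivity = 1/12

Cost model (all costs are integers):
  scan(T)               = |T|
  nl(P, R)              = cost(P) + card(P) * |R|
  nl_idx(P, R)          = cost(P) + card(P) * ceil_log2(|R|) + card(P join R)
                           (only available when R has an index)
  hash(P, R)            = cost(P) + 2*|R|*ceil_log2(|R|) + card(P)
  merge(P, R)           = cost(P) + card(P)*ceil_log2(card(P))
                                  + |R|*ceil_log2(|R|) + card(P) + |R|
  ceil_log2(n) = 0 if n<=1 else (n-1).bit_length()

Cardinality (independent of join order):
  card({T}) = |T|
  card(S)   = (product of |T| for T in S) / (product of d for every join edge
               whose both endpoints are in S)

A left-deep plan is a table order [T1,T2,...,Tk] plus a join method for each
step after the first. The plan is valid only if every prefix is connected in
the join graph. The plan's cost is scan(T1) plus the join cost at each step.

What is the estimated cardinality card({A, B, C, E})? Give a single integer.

Tables in S: A(40), B(200), C(50), E(120)
Edges inside S: E-A(d=30), A-B(d=20), E-C(d=10)
numerator = 40 * 200 * 50 * 120 = 48000000
denominator = 30 * 20 * 10 = 6000
card(S) = 48000000 / 6000 = 8000

8000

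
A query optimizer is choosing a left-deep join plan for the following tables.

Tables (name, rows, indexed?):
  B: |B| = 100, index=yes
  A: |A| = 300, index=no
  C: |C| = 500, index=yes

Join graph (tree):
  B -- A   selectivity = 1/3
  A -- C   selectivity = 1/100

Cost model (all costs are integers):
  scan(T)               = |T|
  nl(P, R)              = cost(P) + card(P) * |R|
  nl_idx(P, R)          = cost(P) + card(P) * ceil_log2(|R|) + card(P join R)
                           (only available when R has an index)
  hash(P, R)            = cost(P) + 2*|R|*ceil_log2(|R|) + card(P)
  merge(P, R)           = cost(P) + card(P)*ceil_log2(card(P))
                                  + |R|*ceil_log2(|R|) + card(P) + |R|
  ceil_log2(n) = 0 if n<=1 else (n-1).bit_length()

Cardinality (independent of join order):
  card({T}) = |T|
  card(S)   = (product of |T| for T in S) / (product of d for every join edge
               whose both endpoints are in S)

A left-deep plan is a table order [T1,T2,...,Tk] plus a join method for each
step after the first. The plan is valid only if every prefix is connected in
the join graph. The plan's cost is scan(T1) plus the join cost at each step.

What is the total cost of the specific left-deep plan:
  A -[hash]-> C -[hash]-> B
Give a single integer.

step 1: scan A: cost=300, card=300
step 2: join C via hash
    card(P join C) = 300*500/(100) = 1500
    cost = 300 + 2*500*9 + 300 = 9600
step 3: join B via hash
    card(P join B) = 1500*100/(3) = 50000
    cost = 9600 + 2*100*7 + 1500 = 12500

12500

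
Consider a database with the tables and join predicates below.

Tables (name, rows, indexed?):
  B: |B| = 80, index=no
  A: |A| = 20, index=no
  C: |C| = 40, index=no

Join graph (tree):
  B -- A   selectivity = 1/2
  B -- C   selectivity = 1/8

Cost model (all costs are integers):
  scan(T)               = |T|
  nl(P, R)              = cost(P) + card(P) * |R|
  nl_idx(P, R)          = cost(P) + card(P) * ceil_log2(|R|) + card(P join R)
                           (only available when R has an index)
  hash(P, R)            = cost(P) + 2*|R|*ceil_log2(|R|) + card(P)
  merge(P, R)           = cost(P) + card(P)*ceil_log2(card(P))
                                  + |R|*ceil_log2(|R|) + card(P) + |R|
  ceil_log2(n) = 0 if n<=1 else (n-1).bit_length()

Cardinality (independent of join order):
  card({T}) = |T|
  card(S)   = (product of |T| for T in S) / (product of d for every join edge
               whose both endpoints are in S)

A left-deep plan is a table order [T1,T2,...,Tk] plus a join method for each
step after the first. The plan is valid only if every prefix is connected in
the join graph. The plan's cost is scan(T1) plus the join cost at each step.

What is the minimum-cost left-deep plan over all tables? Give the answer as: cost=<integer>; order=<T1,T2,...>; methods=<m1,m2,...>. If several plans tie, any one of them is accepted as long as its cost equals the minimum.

cost=1240; order=B,C,A; methods=hash,hash

Selinger DP (subsets sized 1..n):
  {B}: scan cost=80, card=80
  {A}: scan cost=20, card=20
  {C}: scan cost=40, card=40
  {AB}: card=800; try (A,hash)→360, (B,merge)→780, (A,merge)→840, (B,hash)→1160, (B,nl)→1620, (A,nl)→1680; best=360 via (A,hash)
  {BC}: card=400; try (C,hash)→640, (B,merge)→960, (C,merge)→1000, (B,hash)→1200, (B,nl)→3240, (C,nl)→3280; best=640 via (C,hash)
  {ABC}: card=4000; try (A,hash)→1240, (C,hash)→1640, (A,merge)→4760, (A,nl)→8640, (C,merge)→9440, (C,nl)→32360; best=1240 via (A,hash)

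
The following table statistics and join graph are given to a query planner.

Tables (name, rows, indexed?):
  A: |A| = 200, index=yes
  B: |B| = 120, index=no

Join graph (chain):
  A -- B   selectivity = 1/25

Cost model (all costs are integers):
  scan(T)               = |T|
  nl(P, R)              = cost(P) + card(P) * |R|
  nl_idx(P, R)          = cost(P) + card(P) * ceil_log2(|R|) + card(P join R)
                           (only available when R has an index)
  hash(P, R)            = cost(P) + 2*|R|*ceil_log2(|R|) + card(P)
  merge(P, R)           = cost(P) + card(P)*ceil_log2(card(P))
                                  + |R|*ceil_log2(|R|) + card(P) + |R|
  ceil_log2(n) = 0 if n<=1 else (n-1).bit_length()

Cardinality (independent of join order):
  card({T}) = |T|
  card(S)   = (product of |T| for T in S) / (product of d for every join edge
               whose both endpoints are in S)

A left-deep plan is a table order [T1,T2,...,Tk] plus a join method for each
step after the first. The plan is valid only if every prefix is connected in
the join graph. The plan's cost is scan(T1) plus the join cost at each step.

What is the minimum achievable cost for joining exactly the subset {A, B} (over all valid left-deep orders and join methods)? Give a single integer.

Selinger DP over subsets of {A,B}:
  {A}: scan cost=200, card=200
  {B}: scan cost=120, card=120
  {AB}: card=960; try (A,nl_idx)→2040, (B,hash)→2080, (A,merge)→2880, (B,merge)→2960, (A,hash)→3440, (A,nl)→24120 …(+1); best=2040 via (A,nl_idx)

2040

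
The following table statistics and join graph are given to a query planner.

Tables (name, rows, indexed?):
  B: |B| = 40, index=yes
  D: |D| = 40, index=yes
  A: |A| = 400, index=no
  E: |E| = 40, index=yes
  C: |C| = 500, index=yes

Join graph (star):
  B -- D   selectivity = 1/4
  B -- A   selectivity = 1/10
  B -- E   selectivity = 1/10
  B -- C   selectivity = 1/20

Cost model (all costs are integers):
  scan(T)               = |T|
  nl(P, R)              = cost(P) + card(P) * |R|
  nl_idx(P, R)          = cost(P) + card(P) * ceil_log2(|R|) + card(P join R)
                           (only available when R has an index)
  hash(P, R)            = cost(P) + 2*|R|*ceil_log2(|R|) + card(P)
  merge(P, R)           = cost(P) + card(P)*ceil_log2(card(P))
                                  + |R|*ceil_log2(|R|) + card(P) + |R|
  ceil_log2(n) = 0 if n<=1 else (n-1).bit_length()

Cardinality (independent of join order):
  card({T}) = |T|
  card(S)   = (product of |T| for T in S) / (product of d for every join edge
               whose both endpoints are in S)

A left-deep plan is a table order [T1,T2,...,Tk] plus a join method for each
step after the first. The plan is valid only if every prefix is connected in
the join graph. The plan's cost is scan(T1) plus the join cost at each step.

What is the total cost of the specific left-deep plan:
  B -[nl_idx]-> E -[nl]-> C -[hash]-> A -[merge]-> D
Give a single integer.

3131920

step 1: scan B: cost=40, card=40
step 2: join E via nl_idx
    card(P join E) = 40*40/(10) = 160
    cost = 40 + 40*6 + 160 = 440
step 3: join C via nl
    card(P join C) = 160*500/(20) = 4000
    cost = 440 + 160*500 = 80440
step 4: join A via hash
    card(P join A) = 4000*400/(10) = 160000
    cost = 80440 + 2*400*9 + 4000 = 91640
step 5: join D via merge
    card(P join D) = 160000*40/(4) = 1600000
    cost = 91640 + 160000*18 + 40*6 + 160000 + 40 = 3131920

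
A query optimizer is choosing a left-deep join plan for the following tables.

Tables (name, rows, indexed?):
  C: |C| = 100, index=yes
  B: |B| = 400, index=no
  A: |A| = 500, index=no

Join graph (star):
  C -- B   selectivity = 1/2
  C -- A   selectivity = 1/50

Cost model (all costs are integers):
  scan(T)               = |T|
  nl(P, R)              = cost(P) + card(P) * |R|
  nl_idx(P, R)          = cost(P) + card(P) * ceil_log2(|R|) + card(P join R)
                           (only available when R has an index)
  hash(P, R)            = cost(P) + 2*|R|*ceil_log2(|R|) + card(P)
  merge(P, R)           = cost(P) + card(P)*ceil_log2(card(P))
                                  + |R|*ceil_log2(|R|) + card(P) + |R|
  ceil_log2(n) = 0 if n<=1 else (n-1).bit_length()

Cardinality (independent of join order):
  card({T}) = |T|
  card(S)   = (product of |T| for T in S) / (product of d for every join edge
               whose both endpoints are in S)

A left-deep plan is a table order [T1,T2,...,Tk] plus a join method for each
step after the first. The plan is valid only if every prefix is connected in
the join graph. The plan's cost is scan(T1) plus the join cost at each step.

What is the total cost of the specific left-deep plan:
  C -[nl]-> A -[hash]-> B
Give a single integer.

step 1: scan C: cost=100, card=100
step 2: join A via nl
    card(P join A) = 100*500/(50) = 1000
    cost = 100 + 100*500 = 50100
step 3: join B via hash
    card(P join B) = 1000*400/(2) = 200000
    cost = 50100 + 2*400*9 + 1000 = 58300

58300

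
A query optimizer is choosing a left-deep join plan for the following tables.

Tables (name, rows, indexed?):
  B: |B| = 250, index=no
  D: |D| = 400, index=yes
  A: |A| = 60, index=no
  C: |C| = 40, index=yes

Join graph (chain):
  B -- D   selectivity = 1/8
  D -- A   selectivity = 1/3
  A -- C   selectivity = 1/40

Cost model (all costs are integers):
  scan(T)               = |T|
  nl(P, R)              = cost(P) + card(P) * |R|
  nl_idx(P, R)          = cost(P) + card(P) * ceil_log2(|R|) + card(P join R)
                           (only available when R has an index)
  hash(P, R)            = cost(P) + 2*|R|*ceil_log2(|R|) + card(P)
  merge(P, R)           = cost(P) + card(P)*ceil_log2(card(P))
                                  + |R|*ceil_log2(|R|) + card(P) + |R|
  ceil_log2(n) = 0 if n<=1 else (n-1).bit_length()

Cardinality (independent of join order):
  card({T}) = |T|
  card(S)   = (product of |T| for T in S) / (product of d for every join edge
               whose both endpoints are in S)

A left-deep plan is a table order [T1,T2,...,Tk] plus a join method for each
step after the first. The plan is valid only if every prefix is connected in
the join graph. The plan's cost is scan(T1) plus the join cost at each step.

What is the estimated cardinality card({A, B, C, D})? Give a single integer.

250000

Tables in S: A(60), B(250), C(40), D(400)
Edges inside S: B-D(d=8), D-A(d=3), A-C(d=40)
numerator = 60 * 250 * 40 * 400 = 240000000
denominator = 8 * 3 * 40 = 960
card(S) = 240000000 / 960 = 250000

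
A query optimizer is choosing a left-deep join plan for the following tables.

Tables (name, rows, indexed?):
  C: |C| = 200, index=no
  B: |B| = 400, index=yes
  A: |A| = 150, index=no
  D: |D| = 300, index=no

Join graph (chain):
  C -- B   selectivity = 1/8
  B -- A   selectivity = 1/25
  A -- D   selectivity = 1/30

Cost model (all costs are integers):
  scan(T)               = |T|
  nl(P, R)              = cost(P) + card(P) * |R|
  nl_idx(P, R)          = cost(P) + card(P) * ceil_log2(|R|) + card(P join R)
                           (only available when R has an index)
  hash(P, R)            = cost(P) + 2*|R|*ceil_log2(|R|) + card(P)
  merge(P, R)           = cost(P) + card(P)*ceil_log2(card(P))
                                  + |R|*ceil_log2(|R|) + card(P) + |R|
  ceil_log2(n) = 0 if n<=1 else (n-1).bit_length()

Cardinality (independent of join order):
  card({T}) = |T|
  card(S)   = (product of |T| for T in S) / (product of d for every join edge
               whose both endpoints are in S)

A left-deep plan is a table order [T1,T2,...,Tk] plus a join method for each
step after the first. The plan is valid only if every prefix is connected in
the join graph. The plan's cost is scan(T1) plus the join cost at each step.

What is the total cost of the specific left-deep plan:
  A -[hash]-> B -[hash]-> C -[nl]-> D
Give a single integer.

18013100

step 1: scan A: cost=150, card=150
step 2: join B via hash
    card(P join B) = 150*400/(25) = 2400
    cost = 150 + 2*400*9 + 150 = 7500
step 3: join C via hash
    card(P join C) = 2400*200/(8) = 60000
    cost = 7500 + 2*200*8 + 2400 = 13100
step 4: join D via nl
    card(P join D) = 60000*300/(30) = 600000
    cost = 13100 + 60000*300 = 18013100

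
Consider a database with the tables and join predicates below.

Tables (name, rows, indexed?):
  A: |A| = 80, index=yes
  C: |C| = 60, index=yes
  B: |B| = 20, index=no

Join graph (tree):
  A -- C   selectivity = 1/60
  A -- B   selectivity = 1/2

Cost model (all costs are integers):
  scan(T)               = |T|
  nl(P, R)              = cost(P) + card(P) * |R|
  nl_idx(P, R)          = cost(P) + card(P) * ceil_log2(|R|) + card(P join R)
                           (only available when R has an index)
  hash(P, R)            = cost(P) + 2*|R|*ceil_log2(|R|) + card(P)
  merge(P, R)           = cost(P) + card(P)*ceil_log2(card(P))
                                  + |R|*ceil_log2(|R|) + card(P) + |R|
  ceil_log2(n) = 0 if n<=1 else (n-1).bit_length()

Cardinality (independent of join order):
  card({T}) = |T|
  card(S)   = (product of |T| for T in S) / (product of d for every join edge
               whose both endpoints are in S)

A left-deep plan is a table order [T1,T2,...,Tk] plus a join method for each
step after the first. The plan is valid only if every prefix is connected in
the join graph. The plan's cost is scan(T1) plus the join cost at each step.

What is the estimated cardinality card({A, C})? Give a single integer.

80

Tables in S: A(80), C(60)
Edges inside S: A-C(d=60)
numerator = 80 * 60 = 4800
denominator = 60 = 60
card(S) = 4800 / 60 = 80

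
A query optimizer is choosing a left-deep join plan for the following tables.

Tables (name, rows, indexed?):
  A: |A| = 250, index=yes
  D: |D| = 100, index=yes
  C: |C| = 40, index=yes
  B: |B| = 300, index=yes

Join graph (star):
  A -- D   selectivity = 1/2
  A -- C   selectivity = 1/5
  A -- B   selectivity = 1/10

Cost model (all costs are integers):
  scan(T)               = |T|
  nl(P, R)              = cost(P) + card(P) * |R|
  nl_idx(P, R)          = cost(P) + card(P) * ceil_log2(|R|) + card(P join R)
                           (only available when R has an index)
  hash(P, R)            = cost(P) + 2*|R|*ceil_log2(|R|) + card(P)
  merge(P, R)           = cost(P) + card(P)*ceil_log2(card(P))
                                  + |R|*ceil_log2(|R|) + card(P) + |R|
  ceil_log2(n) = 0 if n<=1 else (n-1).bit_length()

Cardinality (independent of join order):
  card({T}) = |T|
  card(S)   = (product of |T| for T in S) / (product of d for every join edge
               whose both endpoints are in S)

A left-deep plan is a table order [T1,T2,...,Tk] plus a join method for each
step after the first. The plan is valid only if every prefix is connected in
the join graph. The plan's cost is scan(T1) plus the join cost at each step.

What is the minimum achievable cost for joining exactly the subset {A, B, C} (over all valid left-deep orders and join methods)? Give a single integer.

8380

Selinger DP over subsets of {A,B,C}:
  {A}: scan cost=250, card=250
  {C}: scan cost=40, card=40
  {B}: scan cost=300, card=300
  {AC}: card=2000; try (C,hash)→980, (A,nl_idx)→2360, (A,merge)→2570, (C,merge)→2780, (C,nl_idx)→3750, (A,hash)→4080 …(+2); best=980 via (C,hash)
  {AB}: card=7500; try (A,hash)→4600, (B,merge)→5500, (A,merge)→5550, (B,hash)→5900, (B,nl_idx)→10000, (A,nl_idx)→10200 …(+2); best=4600 via (A,hash)
  {ABC}: card=60000; try (B,hash)→8380, (C,hash)→12580, (B,merge)→27980, (B,nl_idx)→78980, (C,nl_idx)→109600, (C,merge)→109880 …(+2); best=8380 via (B,hash)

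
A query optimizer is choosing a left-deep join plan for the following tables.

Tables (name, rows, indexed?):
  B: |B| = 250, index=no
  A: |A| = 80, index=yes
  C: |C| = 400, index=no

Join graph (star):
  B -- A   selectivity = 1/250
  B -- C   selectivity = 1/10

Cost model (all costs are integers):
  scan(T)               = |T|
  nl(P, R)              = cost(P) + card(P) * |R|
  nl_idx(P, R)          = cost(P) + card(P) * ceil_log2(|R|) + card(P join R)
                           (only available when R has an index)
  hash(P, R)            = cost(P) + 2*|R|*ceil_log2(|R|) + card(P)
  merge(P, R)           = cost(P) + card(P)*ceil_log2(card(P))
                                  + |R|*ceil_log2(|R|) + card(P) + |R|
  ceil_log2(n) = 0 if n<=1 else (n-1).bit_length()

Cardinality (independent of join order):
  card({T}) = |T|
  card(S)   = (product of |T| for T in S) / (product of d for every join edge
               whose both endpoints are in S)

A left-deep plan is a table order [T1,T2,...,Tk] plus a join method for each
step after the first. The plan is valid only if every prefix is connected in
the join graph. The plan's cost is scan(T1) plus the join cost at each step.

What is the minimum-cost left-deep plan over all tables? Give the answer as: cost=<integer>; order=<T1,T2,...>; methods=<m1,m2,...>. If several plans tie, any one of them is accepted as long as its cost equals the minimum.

Selinger DP (subsets sized 1..n):
  {B}: scan cost=250, card=250
  {A}: scan cost=80, card=80
  {C}: scan cost=400, card=400
  {AB}: card=80; try (A,hash)→1620, (A,nl_idx)→2080, (B,merge)→2970, (A,merge)→3140, (B,hash)→4160, (B,nl)→20080 …(+1); best=1620 via (A,hash)
  {BC}: card=10000; try (B,hash)→4800, (C,merge)→6500, (B,merge)→6650, (C,hash)→7700, (C,nl)→100250, (B,nl)→100400; best=4800 via (B,hash)
  {ABC}: card=3200; try (C,merge)→6260, (C,hash)→8900, (A,hash)→15920, (C,nl)→33620, (A,nl_idx)→78000, (A,merge)→155440 …(+1); best=6260 via (C,merge)

cost=6260; order=B,A,C; methods=hash,merge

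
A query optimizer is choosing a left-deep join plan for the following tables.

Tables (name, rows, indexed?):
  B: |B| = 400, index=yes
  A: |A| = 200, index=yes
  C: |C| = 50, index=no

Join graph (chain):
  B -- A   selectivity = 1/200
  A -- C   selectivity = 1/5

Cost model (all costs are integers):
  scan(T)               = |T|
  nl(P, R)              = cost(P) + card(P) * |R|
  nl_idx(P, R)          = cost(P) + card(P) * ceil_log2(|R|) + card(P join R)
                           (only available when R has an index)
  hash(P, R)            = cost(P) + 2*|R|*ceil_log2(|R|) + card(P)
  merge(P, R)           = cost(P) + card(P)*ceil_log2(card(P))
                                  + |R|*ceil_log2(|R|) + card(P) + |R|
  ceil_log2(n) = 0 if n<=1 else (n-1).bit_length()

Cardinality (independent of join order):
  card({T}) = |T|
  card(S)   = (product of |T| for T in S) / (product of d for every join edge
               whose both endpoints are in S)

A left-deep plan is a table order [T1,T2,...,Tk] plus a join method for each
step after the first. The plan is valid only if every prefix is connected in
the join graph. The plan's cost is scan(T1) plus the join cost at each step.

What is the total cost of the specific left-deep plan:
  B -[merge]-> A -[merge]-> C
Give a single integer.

step 1: scan B: cost=400, card=400
step 2: join A via merge
    card(P join A) = 400*200/(200) = 400
    cost = 400 + 400*9 + 200*8 + 400 + 200 = 6200
step 3: join C via merge
    card(P join C) = 400*50/(5) = 4000
    cost = 6200 + 400*9 + 50*6 + 400 + 50 = 10550

10550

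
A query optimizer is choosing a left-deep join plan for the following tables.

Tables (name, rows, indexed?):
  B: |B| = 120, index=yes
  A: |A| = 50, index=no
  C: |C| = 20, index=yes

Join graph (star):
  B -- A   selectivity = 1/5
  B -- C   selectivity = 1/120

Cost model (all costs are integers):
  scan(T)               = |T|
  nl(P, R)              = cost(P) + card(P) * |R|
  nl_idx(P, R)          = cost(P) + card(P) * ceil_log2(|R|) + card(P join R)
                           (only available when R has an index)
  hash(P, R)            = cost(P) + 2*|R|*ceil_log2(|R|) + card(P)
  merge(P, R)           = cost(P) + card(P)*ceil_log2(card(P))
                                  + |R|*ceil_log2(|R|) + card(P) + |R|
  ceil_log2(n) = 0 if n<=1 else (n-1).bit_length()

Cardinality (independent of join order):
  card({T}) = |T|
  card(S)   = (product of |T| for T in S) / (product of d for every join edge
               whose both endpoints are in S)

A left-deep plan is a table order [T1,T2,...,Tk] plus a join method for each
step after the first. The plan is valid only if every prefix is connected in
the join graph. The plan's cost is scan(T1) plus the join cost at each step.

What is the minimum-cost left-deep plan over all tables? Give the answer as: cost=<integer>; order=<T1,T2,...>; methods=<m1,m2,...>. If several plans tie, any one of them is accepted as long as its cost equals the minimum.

cost=650; order=C,B,A; methods=nl_idx,merge

Selinger DP (subsets sized 1..n):
  {B}: scan cost=120, card=120
  {A}: scan cost=50, card=50
  {C}: scan cost=20, card=20
  {AB}: card=1200; try (A,hash)→840, (B,merge)→1360, (A,merge)→1430, (B,nl_idx)→1600, (B,hash)→1780, (B,nl)→6050 …(+1); best=840 via (A,hash)
  {BC}: card=20; try (B,nl_idx)→180, (C,hash)→440, (C,nl_idx)→740, (B,merge)→1100, (C,merge)→1200, (B,hash)→1720 …(+2); best=180 via (B,nl_idx)
  {ABC}: card=200; try (A,merge)→650, (A,hash)→800, (A,nl)→1180, (C,hash)→2240, (C,nl_idx)→7040, (C,merge)→15360 …(+1); best=650 via (A,merge)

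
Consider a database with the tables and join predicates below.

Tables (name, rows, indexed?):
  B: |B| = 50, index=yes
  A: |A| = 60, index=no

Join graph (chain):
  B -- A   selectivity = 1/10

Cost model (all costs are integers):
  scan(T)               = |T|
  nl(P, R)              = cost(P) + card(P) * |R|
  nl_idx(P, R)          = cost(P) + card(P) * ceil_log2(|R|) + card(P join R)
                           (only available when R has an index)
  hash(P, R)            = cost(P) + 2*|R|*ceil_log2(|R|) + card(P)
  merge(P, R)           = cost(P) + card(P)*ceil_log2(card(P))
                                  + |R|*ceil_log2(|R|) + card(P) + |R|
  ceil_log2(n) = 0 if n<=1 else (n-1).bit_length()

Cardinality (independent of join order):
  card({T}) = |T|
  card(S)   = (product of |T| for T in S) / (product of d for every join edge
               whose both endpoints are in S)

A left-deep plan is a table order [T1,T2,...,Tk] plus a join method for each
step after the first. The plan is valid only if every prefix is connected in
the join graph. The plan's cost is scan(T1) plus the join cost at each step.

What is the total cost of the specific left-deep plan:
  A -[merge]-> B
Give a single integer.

830

step 1: scan A: cost=60, card=60
step 2: join B via merge
    card(P join B) = 60*50/(10) = 300
    cost = 60 + 60*6 + 50*6 + 60 + 50 = 830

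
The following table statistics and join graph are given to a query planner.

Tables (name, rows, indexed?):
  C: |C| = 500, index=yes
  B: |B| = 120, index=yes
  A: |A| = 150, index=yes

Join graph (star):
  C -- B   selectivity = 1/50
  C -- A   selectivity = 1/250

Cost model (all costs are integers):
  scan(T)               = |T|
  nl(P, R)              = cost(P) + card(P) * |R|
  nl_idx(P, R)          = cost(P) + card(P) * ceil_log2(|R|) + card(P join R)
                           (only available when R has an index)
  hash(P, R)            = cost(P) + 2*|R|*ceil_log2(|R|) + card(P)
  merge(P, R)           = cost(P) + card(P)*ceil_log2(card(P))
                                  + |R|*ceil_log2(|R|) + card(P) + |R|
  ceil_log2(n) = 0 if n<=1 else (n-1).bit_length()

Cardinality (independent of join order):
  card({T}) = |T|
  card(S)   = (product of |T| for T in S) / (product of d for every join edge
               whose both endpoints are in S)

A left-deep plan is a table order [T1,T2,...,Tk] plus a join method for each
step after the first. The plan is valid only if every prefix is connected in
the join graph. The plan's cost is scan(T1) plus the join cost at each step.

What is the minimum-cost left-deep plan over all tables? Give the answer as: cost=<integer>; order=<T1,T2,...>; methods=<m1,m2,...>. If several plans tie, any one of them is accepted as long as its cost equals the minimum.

cost=3780; order=A,C,B; methods=nl_idx,hash

Selinger DP (subsets sized 1..n):
  {C}: scan cost=500, card=500
  {B}: scan cost=120, card=120
  {A}: scan cost=150, card=150
  {BC}: card=1200; try (C,nl_idx)→2400, (B,hash)→2680, (B,nl_idx)→5200, (C,merge)→6080, (B,merge)→6460, (C,hash)→9240 …(+2); best=2400 via (C,nl_idx)
  {AC}: card=300; try (C,nl_idx)→1800, (A,hash)→3400, (A,nl_idx)→4800, (C,merge)→6500, (A,merge)→6850, (C,hash)→9300 …(+2); best=1800 via (C,nl_idx)
  {ABC}: card=720; try (B,hash)→3780, (B,nl_idx)→4620, (B,merge)→5760, (A,hash)→6000, (A,nl_idx)→12720, (A,merge)→18150 …(+2); best=3780 via (B,hash)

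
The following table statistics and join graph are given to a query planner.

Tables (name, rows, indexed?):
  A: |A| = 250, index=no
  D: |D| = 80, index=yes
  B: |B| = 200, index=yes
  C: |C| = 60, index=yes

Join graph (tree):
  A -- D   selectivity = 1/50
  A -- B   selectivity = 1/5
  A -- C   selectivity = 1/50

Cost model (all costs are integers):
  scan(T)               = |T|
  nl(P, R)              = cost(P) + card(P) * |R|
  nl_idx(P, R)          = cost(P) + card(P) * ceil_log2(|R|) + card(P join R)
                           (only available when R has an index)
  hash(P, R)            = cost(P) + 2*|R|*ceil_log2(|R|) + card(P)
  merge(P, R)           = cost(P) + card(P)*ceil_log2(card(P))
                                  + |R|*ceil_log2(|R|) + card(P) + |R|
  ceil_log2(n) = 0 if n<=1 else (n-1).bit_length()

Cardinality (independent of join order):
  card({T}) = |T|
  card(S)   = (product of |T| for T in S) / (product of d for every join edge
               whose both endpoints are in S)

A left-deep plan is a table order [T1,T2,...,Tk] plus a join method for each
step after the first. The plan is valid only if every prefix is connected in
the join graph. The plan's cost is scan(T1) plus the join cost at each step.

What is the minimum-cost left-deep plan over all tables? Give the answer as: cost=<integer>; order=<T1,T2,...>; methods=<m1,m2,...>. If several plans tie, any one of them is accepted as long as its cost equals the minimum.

cost=6320; order=A,C,D,B; methods=hash,hash,hash

Selinger DP (subsets sized 1..n):
  {A}: scan cost=250, card=250
  {D}: scan cost=80, card=80
  {B}: scan cost=200, card=200
  {C}: scan cost=60, card=60
  {AD}: card=400; try (D,hash)→1620, (D,nl_idx)→2400, (A,merge)→2970, (D,merge)→3140, (A,hash)→4160, (A,nl)→20080 …(+1); best=1620 via (D,hash)
  {AB}: card=10000; try (B,hash)→3700, (A,merge)→4250, (B,merge)→4300, (A,hash)→4400, (B,nl_idx)→12250, (A,nl)→50200 …(+1); best=3700 via (B,hash)
  {AC}: card=300; try (C,hash)→1220, (C,nl_idx)→2050, (A,merge)→2730, (C,merge)→2920, (A,hash)→4120, (A,nl)→15060 …(+1); best=1220 via (C,hash)
  {ABD}: card=16000; try (B,hash)→5220, (B,merge)→7420, (D,hash)→14820, (B,nl_idx)→20820, (B,nl)→81620, (D,nl_idx)→89700 …(+2); best=5220 via (B,hash)
  {ACD}: card=480; try (D,hash)→2640, (C,hash)→2740, (D,nl_idx)→3800, (C,nl_idx)→4500, (D,merge)→4860, (C,merge)→6040 …(+2); best=2640 via (D,hash)
  {ABC}: card=12000; try (B,hash)→4720, (B,merge)→6020, (C,hash)→14420, (B,nl_idx)→15620, (B,nl)→61220, (C,nl_idx)→75700 …(+2); best=4720 via (B,hash)
  {ABCD}: card=19200; try (B,hash)→6320, (B,merge)→9240, (D,hash)→17840, (C,hash)→21940, (B,nl_idx)→25680, (B,nl)→98640 …(+6); best=6320 via (B,hash)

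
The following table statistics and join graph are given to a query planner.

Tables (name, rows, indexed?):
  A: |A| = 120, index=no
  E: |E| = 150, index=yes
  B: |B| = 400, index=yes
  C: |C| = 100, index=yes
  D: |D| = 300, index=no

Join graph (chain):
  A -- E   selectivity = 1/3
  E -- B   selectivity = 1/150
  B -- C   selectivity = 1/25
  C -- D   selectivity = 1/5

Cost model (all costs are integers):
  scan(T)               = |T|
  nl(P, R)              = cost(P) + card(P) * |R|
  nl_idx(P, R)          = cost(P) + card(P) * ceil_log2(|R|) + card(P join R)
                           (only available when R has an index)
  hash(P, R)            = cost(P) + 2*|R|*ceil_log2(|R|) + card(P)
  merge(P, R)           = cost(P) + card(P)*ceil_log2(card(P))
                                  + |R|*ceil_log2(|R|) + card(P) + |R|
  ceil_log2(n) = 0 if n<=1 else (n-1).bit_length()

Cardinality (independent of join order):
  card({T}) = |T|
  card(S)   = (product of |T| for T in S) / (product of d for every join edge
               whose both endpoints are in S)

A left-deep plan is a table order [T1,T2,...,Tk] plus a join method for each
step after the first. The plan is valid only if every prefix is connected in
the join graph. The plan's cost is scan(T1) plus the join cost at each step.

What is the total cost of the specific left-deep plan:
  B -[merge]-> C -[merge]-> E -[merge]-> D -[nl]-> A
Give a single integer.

step 1: scan B: cost=400, card=400
step 2: join C via merge
    card(P join C) = 400*100/(25) = 1600
    cost = 400 + 400*9 + 100*7 + 400 + 100 = 5200
step 3: join E via merge
    card(P join E) = 1600*150/(150) = 1600
    cost = 5200 + 1600*11 + 150*8 + 1600 + 150 = 25750
step 4: join D via merge
    card(P join D) = 1600*300/(5) = 96000
    cost = 25750 + 1600*11 + 300*9 + 1600 + 300 = 47950
step 5: join A via nl
    card(P join A) = 96000*120/(3) = 3840000
    cost = 47950 + 96000*120 = 11567950

11567950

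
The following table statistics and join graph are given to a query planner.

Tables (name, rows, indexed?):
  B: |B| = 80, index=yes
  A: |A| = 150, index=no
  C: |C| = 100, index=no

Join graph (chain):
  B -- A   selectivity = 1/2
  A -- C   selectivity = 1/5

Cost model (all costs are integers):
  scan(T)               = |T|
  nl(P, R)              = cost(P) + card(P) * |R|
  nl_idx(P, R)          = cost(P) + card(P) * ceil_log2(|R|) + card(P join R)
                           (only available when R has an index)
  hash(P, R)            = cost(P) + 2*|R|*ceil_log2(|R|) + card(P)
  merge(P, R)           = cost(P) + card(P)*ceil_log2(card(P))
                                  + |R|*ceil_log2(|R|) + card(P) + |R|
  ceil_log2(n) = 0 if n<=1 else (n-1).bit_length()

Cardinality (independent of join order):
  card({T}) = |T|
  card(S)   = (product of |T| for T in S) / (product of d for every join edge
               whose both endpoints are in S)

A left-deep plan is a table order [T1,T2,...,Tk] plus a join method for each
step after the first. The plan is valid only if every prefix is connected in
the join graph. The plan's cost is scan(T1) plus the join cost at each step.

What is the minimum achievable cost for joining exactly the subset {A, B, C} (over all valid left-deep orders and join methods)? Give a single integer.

Selinger DP over subsets of {A,B,C}:
  {B}: scan cost=80, card=80
  {A}: scan cost=150, card=150
  {C}: scan cost=100, card=100
  {AB}: card=6000; try (B,hash)→1420, (A,merge)→2070, (B,merge)→2140, (A,hash)→2560, (B,nl_idx)→7200, (A,nl)→12080 …(+1); best=1420 via (B,hash)
  {AC}: card=3000; try (C,hash)→1700, (A,merge)→2250, (C,merge)→2300, (A,hash)→2600, (A,nl)→15100, (C,nl)→15150; best=1700 via (C,hash)
  {ABC}: card=120000; try (B,hash)→5820, (C,hash)→8820, (B,merge)→41340, (C,merge)→86220, (B,nl_idx)→142700, (B,nl)→241700 …(+1); best=5820 via (B,hash)

5820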